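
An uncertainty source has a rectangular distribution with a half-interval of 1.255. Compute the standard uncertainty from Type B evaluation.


u_B = half_width / sqrt(3)
u_B = 1.255 / 1.7320508
u_B = 0.7246

0.7246


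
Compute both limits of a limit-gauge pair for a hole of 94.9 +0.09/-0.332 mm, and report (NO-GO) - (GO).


GO = nominal - lower_tol (smallest hole = maximum material condition)
GO = 94.9 - 0.332 = 94.568
NO-GO = nominal + upper_tol (largest hole = least material condition)
NO-GO = 94.9 + 0.09 = 94.99
spread = NO-GO - GO = 94.99 - 94.568 = 0.4220

0.4220


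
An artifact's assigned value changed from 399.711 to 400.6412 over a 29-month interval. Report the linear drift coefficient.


rate = (v2 - v1) / months
= (400.6412 - 399.711) / 29
= 0.9302 / 29
= 0.0321

0.0321


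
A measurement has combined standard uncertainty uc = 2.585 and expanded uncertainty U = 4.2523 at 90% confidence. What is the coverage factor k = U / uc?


k = U / uc
k = 4.2523 / 2.585
k = 1.645

1.645


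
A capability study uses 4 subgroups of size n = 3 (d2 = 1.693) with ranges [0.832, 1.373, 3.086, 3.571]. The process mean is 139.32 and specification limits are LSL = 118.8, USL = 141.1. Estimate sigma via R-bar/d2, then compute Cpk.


R_bar = (0.832 + 1.373 + 3.086 + 3.571) / 4 = 2.2155
sigma = R_bar / d2 = 2.2155 / 1.693 = 1.3086237
Cp = (USL - LSL)/(6*sigma) = (141.1 - 118.8)/(6*1.3086237) = 2.8401
Cpu = (141.1 - 139.32)/(3*1.3086237) = 0.4534
Cpl = (139.32 - 118.8)/(3*1.3086237) = 5.2269
Cpk = min(Cpu, Cpl) = 0.4534

0.4534


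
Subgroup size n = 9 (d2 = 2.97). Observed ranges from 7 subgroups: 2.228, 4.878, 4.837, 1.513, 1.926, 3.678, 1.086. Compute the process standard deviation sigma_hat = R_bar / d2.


R_bar = (2.228 + 4.878 + 4.837 + 1.513 + 1.926 + 3.678 + 1.086) / 7
R_bar = 20.146 / 7 = 2.878
sigma_hat = R_bar / d2 = 2.878 / 2.97 = 0.9690

0.9690


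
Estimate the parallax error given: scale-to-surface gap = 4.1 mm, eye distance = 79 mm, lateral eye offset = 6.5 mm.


error = h * offset / d
= 4.1 * 6.5 / 79
= 0.3373

0.3373


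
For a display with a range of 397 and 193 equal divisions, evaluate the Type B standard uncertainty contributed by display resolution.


resolution = range / divisions
resolution = 397 / 193 = 2.0569948
u_res = resolution / (2*sqrt(3))
u_res = 2.0569948 / 3.4641016
u_res = 0.5938

0.5938


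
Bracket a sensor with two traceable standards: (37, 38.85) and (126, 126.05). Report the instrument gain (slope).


slope = (y2 - y1) / (x2 - x1)
= (126.05 - 38.85) / (126 - 37)
= 87.2000 / 89
= 0.9798

0.9798


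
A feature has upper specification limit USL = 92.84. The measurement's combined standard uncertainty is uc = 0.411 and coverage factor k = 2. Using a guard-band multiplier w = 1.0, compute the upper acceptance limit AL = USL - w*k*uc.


U = k * uc = 2 * 0.411 = 0.822
guard band g = w * U = 1.0 * 0.822 = 0.822
AL = USL - g = 92.84 - 0.822
AL = 92.0180

92.0180


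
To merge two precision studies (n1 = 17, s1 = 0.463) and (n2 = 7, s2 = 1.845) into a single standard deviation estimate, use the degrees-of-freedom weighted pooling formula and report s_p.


s_p = sqrt(((n1-1)*s1^2 + (n2-1)*s2^2) / (n1+n2-2))
numerator = (17-1)*0.463^2 + (7-1)*1.845^2 = 3.429904 + 20.42415 = 23.854054
denominator = 17 + 7 - 2 = 22
s_p^2 = 23.854054 / 22 = 1.0842752
s_p = sqrt(1.0842752) = 1.0413

1.0413


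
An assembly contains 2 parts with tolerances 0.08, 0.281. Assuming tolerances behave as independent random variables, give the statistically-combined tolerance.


RSS = sqrt(0.08^2 + 0.281^2)
= sqrt(0.085361)
= 0.2922

0.2922


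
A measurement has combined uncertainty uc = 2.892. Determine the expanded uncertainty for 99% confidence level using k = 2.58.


U = k * uc
U = 2.58 * 2.892
U = 7.4614

7.4614


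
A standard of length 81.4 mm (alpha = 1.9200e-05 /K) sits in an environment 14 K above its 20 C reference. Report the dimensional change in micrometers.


dL = L * alpha * dT
= 81.4 * 1.9200e-05 * 14
= 0.0218803 mm
dL_um = 0.0218803 * 1000 = 21.8803 um

21.8803


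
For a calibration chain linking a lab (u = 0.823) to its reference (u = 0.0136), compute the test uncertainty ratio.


TUR = u_lab / u_ref
= 0.823 / 0.0136
= 60.5147

60.5147


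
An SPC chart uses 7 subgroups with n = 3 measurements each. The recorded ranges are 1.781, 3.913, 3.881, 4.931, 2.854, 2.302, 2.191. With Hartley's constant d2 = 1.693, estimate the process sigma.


R_bar = (1.781 + 3.913 + 3.881 + 4.931 + 2.854 + 2.302 + 2.191) / 7
R_bar = 21.853 / 7 = 3.1218571
sigma_hat = R_bar / d2 = 3.1218571 / 1.693 = 1.8440

1.8440


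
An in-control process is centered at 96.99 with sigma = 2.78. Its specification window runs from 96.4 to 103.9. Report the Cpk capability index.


Cpu = (USL - mean) / (3*sigma) = (103.9 - 96.99) / (3*2.78) = 0.8285
Cpl = (mean - LSL) / (3*sigma) = (96.99 - 96.4) / (3*2.78) = 0.0707
Cpk = min(Cpu, Cpl) = 0.0707

0.0707


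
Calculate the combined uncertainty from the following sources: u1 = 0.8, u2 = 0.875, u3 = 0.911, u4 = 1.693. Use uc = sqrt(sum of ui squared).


uc = sqrt(0.8^2 + 0.875^2 + 0.911^2 + 1.693^2)
uc = sqrt(5.101795)
uc = 2.2587

2.2587


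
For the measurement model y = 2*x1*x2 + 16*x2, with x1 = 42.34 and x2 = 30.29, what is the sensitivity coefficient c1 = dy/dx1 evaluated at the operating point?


y = 2*x1*x2 + 16*x2
dy/dx1 = 2*x2
Evaluate at x2 = 30.29: c1 = 2 * 30.29
c1 = 60.5800

60.5800


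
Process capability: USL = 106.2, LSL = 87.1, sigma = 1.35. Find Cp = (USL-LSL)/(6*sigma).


Cp = (USL - LSL) / (6 * sigma)
= (106.2 - 87.1) / (6 * 1.35)
= 19.1000 / 8.1000
= 2.3580

2.3580


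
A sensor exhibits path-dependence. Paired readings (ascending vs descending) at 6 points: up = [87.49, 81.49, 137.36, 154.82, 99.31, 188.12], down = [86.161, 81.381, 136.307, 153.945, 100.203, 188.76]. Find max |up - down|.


|87.49 - 86.161| = 1.3290
|81.49 - 81.381| = 0.1090
|137.36 - 136.307| = 1.0530
|154.82 - 153.945| = 0.8750
|99.31 - 100.203| = 0.8930
|188.12 - 188.76| = 0.6400
hysteresis = max(diffs) = 1.3290

1.3290


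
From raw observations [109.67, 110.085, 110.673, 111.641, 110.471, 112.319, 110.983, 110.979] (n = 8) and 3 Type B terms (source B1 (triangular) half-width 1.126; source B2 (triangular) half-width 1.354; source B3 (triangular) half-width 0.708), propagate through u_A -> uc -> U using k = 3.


mean = (109.67 + 110.085 + 110.673 + 111.641 + 110.471 + 112.319 + 110.983 + 110.979) / 8 = 110.852625
s = sqrt(sum((x - mean)^2)/(n-1)) = 0.84265837
u_A = s / sqrt(n) = 0.84265837 / sqrt(8) = 0.29792472
u_B1 = 1.126 / sqrt(6) = 0.45968758
u_B2 = 1.354 / sqrt(6) = 0.55276819
u_B3 = 0.708 / sqrt(6) = 0.28903979
uc = sqrt(0.29792472^2 + 0.45968758^2 + 0.55276819^2 + 0.28903979^2) = 0.83016172
U = k * uc = 3 * 0.83016172
U = 2.4905

2.4905


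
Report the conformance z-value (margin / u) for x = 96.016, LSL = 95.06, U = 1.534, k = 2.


u = U / k = 1.534 / 2 = 0.767
margin = |LSL - x| = |95.06 - 96.016| = 0.956
z = margin / u = 0.956 / 0.767
z = 1.2464

1.2464


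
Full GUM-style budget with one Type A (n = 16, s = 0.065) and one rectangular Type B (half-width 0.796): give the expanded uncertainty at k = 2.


u_A = s / sqrt(n) = 0.065 / sqrt(16) = 0.01625
u_B = half_width / sqrt(3) = 0.796 / sqrt(3) = 0.45957081
uc = sqrt(u_A^2 + u_B^2) = sqrt(0.01625^2 + 0.45957081^2) = 0.45985801
U = k * uc = 2 * 0.45985801
U = 0.9197

0.9197


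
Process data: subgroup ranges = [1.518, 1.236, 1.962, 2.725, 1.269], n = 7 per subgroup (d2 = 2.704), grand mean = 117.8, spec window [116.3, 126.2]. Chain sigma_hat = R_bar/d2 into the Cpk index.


R_bar = (1.518 + 1.236 + 1.962 + 2.725 + 1.269) / 5 = 1.742
sigma = R_bar / d2 = 1.742 / 2.704 = 0.64423077
Cp = (USL - LSL)/(6*sigma) = (126.2 - 116.3)/(6*0.64423077) = 2.5612
Cpu = (126.2 - 117.8)/(3*0.64423077) = 4.3463
Cpl = (117.8 - 116.3)/(3*0.64423077) = 0.7761
Cpk = min(Cpu, Cpl) = 0.7761

0.7761


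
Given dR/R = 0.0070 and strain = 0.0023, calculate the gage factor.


GF = (dR/R) / epsilon
= 0.0070 / 0.0023
= 3.0435

3.0435


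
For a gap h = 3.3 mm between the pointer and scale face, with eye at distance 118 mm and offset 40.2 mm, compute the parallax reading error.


error = h * offset / d
= 3.3 * 40.2 / 118
= 1.1242

1.1242


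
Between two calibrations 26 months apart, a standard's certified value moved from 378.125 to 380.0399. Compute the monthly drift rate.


rate = (v2 - v1) / months
= (380.0399 - 378.125) / 26
= 1.9149 / 26
= 0.0736

0.0736


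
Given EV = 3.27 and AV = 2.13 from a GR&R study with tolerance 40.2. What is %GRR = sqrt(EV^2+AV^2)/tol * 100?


GRR = sqrt(EV^2 + AV^2) = sqrt(3.27^2 + 2.13^2) = 3.9025376
%GRR = GRR / tol * 100 = 3.9025376 / 40.2 * 100
%GRR = 9.7078

9.7078


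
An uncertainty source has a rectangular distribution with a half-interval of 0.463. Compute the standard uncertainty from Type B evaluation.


u_B = half_width / sqrt(3)
u_B = 0.463 / 1.7320508
u_B = 0.2673

0.2673


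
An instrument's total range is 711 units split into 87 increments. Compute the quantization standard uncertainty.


resolution = range / divisions
resolution = 711 / 87 = 8.1724138
u_res = resolution / (2*sqrt(3))
u_res = 8.1724138 / 3.4641016
u_res = 2.3592

2.3592


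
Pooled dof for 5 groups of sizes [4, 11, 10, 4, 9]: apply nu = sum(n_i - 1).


nu = sum_i (n_i - 1)
nu = ((4 - 1) + (11 - 1) + (10 - 1) + (4 - 1) + (9 - 1))
nu = 3 + 10 + 9 + 3 + 8
nu = 33

33


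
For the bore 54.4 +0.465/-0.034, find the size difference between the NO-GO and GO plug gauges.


GO = nominal - lower_tol (smallest hole = maximum material condition)
GO = 54.4 - 0.034 = 54.366
NO-GO = nominal + upper_tol (largest hole = least material condition)
NO-GO = 54.4 + 0.465 = 54.865
spread = NO-GO - GO = 54.865 - 54.366 = 0.4990

0.4990


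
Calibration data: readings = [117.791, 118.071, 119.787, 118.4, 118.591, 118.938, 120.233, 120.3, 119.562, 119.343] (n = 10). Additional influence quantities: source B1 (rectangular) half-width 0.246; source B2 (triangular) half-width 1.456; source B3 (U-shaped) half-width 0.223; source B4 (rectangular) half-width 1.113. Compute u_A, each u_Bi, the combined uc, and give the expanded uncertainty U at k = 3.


mean = (117.791 + 118.071 + 119.787 + 118.4 + 118.591 + 118.938 + 120.233 + 120.3 + 119.562 + 119.343) / 10 = 119.1016
s = sqrt(sum((x - mean)^2)/(n-1)) = 0.88291011
u_A = s / sqrt(n) = 0.88291011 / sqrt(10) = 0.27920069
u_B1 = 0.246 / sqrt(3) = 0.14202817
u_B2 = 1.456 / sqrt(6) = 0.59440951
u_B3 = 0.223 / sqrt(2) = 0.15768481
u_B4 = 1.113 / sqrt(3) = 0.64259085
uc = sqrt(0.27920069^2 + 0.14202817^2 + 0.59440951^2 + 0.15768481^2 + 0.64259085^2) = 0.94299268
U = k * uc = 3 * 0.94299268
U = 2.8290

2.8290


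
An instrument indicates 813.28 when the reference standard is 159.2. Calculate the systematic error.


Systematic error = measured - true
= 813.28 - 159.2
= 654.0800

654.0800


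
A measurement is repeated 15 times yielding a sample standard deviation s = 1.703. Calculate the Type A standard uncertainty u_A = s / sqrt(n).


u_A = s / sqrt(n)
u_A = 1.703 / sqrt(15)
u_A = 1.703 / 3.8729833
u_A = 0.4397

0.4397


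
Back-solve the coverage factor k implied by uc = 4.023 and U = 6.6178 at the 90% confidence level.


k = U / uc
k = 6.6178 / 4.023
k = 1.645

1.645


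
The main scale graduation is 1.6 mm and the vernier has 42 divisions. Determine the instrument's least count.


LC = MSD / n_div
= 1.6 / 42
= 0.0381

0.0381


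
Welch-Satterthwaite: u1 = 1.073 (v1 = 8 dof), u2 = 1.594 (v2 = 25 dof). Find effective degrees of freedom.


uc = sqrt(u1^2 + u2^2) = sqrt(1.073^2 + 1.594^2) = 1.9215007
v_eff = uc^4 / (u1^4/v1 + u2^4/v2)
= 1.9215007^4 / (1.073^4/8 + 1.594^4/25)
= 13.632082 / 0.42392871
v_eff = 32.1565

32.1565


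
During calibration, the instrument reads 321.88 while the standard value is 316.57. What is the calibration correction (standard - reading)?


Correction = standard - reading
= 316.57 - 321.88
= -5.3100

-5.3100


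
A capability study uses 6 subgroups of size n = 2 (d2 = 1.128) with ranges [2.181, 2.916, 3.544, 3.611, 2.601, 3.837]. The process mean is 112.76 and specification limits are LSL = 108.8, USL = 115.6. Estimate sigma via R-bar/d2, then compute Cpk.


R_bar = (2.181 + 2.916 + 3.544 + 3.611 + 2.601 + 3.837) / 6 = 3.115
sigma = R_bar / d2 = 3.115 / 1.128 = 2.7615248
Cp = (USL - LSL)/(6*sigma) = (115.6 - 108.8)/(6*2.7615248) = 0.4104
Cpu = (115.6 - 112.76)/(3*2.7615248) = 0.3428
Cpl = (112.76 - 108.8)/(3*2.7615248) = 0.4780
Cpk = min(Cpu, Cpl) = 0.3428

0.3428


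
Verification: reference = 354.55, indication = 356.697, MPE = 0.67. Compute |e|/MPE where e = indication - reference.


e = indication - reference = 356.697 - 354.55 = 2.1470
|e| = 2.1470
ratio = |e| / MPE = 2.1470 / 0.67
ratio = 3.2045

3.2045


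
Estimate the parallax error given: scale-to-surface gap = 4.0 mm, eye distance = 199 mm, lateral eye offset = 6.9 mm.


error = h * offset / d
= 4.0 * 6.9 / 199
= 0.1387

0.1387


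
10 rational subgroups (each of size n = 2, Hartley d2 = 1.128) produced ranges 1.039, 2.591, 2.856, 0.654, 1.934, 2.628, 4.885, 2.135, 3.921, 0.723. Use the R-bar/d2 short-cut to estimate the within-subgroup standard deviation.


R_bar = (1.039 + 2.591 + 2.856 + 0.654 + 1.934 + 2.628 + 4.885 + 2.135 + 3.921 + 0.723) / 10
R_bar = 23.366 / 10 = 2.3366
sigma_hat = R_bar / d2 = 2.3366 / 1.128 = 2.0715

2.0715


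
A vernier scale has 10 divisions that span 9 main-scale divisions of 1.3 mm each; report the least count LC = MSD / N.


LC = MSD / n_div
= 1.3 / 10
= 0.1300

0.1300


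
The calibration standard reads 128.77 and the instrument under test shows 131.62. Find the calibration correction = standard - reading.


Correction = standard - reading
= 128.77 - 131.62
= -2.8500

-2.8500


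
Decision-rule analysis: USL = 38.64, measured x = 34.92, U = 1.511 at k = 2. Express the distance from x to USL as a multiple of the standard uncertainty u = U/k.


u = U / k = 1.511 / 2 = 0.7555
margin = |USL - x| = |38.64 - 34.92| = 3.72
z = margin / u = 3.72 / 0.7555
z = 4.9239

4.9239


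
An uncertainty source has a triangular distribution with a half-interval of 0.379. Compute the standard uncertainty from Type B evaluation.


u_B = half_width / sqrt(6)
u_B = 0.379 / 2.4494897
u_B = 0.1547

0.1547


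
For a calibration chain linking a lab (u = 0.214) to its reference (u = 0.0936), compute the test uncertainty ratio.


TUR = u_lab / u_ref
= 0.214 / 0.0936
= 2.2863

2.2863


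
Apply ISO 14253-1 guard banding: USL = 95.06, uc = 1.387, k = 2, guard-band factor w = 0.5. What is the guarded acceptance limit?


U = k * uc = 2 * 1.387 = 2.774
guard band g = w * U = 0.5 * 2.774 = 1.387
AL = USL - g = 95.06 - 1.387
AL = 93.6730

93.6730


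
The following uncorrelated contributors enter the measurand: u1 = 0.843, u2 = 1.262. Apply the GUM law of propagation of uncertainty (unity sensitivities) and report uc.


uc = sqrt(0.843^2 + 1.262^2)
uc = sqrt(2.303293)
uc = 1.5177

1.5177


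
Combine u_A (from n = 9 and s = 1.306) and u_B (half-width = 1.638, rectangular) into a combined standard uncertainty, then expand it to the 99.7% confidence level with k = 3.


u_A = s / sqrt(n) = 1.306 / sqrt(9) = 0.43533333
u_B = half_width / sqrt(3) = 1.638 / sqrt(3) = 0.94569974
uc = sqrt(u_A^2 + u_B^2) = sqrt(0.43533333^2 + 0.94569974^2) = 1.0410875
U = k * uc = 3 * 1.0410875
U = 3.1233

3.1233


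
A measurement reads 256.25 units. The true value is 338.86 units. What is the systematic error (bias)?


Systematic error = measured - true
= 256.25 - 338.86
= -82.6100

-82.6100


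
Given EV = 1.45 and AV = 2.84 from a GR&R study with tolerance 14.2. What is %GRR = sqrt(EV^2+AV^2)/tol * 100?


GRR = sqrt(EV^2 + AV^2) = sqrt(1.45^2 + 2.84^2) = 3.1887458
%GRR = GRR / tol * 100 = 3.1887458 / 14.2 * 100
%GRR = 22.4560

22.4560


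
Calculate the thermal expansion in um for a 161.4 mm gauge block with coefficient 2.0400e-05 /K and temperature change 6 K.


dL = L * alpha * dT
= 161.4 * 2.0400e-05 * 6
= 0.0197554 mm
dL_um = 0.0197554 * 1000 = 19.7554 um

19.7554


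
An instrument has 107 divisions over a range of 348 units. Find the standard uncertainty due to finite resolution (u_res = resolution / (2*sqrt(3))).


resolution = range / divisions
resolution = 348 / 107 = 3.2523364
u_res = resolution / (2*sqrt(3))
u_res = 3.2523364 / 3.4641016
u_res = 0.9389

0.9389


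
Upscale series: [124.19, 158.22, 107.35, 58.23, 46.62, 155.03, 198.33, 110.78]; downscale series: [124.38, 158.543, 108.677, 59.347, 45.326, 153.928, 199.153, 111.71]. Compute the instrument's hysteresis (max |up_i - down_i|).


|124.19 - 124.38| = 0.1900
|158.22 - 158.543| = 0.3230
|107.35 - 108.677| = 1.3270
|58.23 - 59.347| = 1.1170
|46.62 - 45.326| = 1.2940
|155.03 - 153.928| = 1.1020
|198.33 - 199.153| = 0.8230
|110.78 - 111.71| = 0.9300
hysteresis = max(diffs) = 1.3270

1.3270


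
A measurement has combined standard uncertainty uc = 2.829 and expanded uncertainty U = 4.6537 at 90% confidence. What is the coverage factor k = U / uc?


k = U / uc
k = 4.6537 / 2.829
k = 1.645

1.645


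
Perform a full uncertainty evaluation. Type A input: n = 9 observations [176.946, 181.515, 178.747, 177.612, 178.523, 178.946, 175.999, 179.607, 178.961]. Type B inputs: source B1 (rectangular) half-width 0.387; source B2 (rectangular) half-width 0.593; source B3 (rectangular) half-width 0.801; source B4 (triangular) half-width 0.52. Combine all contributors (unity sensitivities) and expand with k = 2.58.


mean = (176.946 + 181.515 + 178.747 + 177.612 + 178.523 + 178.946 + 175.999 + 179.607 + 178.961) / 9 = 178.5395556
s = sqrt(sum((x - mean)^2)/(n-1)) = 1.5903234
u_A = s / sqrt(n) = 1.5903234 / sqrt(9) = 0.5301078
u_B1 = 0.387 / sqrt(3) = 0.22343455
u_B2 = 0.593 / sqrt(3) = 0.34236871
u_B3 = 0.801 / sqrt(3) = 0.46245757
u_B4 = 0.52 / sqrt(6) = 0.21228911
uc = sqrt(0.5301078^2 + 0.22343455^2 + 0.34236871^2 + 0.46245757^2 + 0.21228911^2) = 0.84088482
U = k * uc = 2.58 * 0.84088482
U = 2.1695

2.1695


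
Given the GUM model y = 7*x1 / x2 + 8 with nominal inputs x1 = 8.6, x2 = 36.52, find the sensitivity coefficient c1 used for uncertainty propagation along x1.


y = 7*x1 / x2 + 8
dy/dx1 = 7/x2
Evaluate at x2 = 36.52: c1 = 7 / 36.52
c1 = 0.1917

0.1917


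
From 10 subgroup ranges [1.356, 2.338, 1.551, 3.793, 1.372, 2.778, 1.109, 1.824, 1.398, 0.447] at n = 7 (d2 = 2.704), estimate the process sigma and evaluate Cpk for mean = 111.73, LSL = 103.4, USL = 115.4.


R_bar = (1.356 + 2.338 + 1.551 + 3.793 + 1.372 + 2.778 + 1.109 + 1.824 + 1.398 + 0.447) / 10 = 1.7966
sigma = R_bar / d2 = 1.7966 / 2.704 = 0.66442308
Cp = (USL - LSL)/(6*sigma) = (115.4 - 103.4)/(6*0.66442308) = 3.0101
Cpu = (115.4 - 111.73)/(3*0.66442308) = 1.8412
Cpl = (111.73 - 103.4)/(3*0.66442308) = 4.1791
Cpk = min(Cpu, Cpl) = 1.8412

1.8412


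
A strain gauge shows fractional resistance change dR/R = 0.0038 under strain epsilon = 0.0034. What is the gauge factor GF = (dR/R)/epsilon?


GF = (dR/R) / epsilon
= 0.0038 / 0.0034
= 1.1176

1.1176


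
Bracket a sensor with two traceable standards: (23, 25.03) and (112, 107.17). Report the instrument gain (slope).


slope = (y2 - y1) / (x2 - x1)
= (107.17 - 25.03) / (112 - 23)
= 82.1400 / 89
= 0.9229

0.9229


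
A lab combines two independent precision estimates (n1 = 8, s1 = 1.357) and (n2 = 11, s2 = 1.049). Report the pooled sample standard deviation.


s_p = sqrt(((n1-1)*s1^2 + (n2-1)*s2^2) / (n1+n2-2))
numerator = (8-1)*1.357^2 + (11-1)*1.049^2 = 12.890143 + 11.00401 = 23.894153
denominator = 8 + 11 - 2 = 17
s_p^2 = 23.894153 / 17 = 1.4055384
s_p = sqrt(1.4055384) = 1.1856

1.1856


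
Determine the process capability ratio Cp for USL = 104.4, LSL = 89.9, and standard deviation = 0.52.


Cp = (USL - LSL) / (6 * sigma)
= (104.4 - 89.9) / (6 * 0.52)
= 14.5000 / 3.1200
= 4.6474

4.6474


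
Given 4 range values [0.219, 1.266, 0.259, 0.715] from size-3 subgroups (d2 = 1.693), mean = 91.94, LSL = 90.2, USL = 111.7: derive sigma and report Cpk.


R_bar = (0.219 + 1.266 + 0.259 + 0.715) / 4 = 0.61475
sigma = R_bar / d2 = 0.61475 / 1.693 = 0.36311282
Cp = (USL - LSL)/(6*sigma) = (111.7 - 90.2)/(6*0.36311282) = 9.8684
Cpu = (111.7 - 91.94)/(3*0.36311282) = 18.1394
Cpl = (91.94 - 90.2)/(3*0.36311282) = 1.5973
Cpk = min(Cpu, Cpl) = 1.5973

1.5973


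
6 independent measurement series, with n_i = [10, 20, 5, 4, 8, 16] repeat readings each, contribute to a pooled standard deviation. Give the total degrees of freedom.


nu = sum_i (n_i - 1)
nu = ((10 - 1) + (20 - 1) + (5 - 1) + (4 - 1) + (8 - 1) + (16 - 1))
nu = 9 + 19 + 4 + 3 + 7 + 15
nu = 57

57


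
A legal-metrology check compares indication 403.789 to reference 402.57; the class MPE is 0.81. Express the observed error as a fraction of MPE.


e = indication - reference = 403.789 - 402.57 = 1.2190
|e| = 1.2190
ratio = |e| / MPE = 1.2190 / 0.81
ratio = 1.5049

1.5049


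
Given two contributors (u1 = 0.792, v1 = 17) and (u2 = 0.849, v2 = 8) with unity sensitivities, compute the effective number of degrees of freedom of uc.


uc = sqrt(u1^2 + u2^2) = sqrt(0.792^2 + 0.849^2) = 1.161062
v_eff = uc^4 / (u1^4/v1 + u2^4/v2)
= 1.161062^4 / (0.792^4/17 + 0.849^4/8)
= 1.8172792 / 0.088088973
v_eff = 20.6300

20.6300


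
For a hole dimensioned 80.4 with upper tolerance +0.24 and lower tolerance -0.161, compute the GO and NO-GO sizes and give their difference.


GO = nominal - lower_tol (smallest hole = maximum material condition)
GO = 80.4 - 0.161 = 80.239
NO-GO = nominal + upper_tol (largest hole = least material condition)
NO-GO = 80.4 + 0.24 = 80.64
spread = NO-GO - GO = 80.64 - 80.239 = 0.4010

0.4010


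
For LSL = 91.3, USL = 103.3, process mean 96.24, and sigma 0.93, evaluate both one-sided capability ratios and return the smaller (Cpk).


Cpu = (USL - mean) / (3*sigma) = (103.3 - 96.24) / (3*0.93) = 2.5305
Cpl = (mean - LSL) / (3*sigma) = (96.24 - 91.3) / (3*0.93) = 1.7706
Cpk = min(Cpu, Cpl) = 1.7706

1.7706


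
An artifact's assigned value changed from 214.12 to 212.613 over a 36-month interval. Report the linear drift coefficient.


rate = (v2 - v1) / months
= (212.613 - 214.12) / 36
= -1.5070 / 36
= -0.0419

-0.0419


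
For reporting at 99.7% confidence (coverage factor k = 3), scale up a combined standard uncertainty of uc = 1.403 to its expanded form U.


U = k * uc
U = 3 * 1.403
U = 4.2090

4.2090


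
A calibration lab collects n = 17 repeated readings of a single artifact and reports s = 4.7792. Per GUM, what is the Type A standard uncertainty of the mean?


u_A = s / sqrt(n)
u_A = 4.7792 / sqrt(17)
u_A = 4.7792 / 4.1231056
u_A = 1.1591

1.1591


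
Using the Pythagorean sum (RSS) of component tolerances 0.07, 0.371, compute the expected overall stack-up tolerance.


RSS = sqrt(0.07^2 + 0.371^2)
= sqrt(0.142541)
= 0.3775

0.3775


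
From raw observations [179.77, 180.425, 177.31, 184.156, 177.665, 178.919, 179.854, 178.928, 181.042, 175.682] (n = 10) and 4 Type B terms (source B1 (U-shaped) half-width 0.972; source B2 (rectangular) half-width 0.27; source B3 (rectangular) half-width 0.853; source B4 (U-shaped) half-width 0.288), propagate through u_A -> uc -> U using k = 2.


mean = (179.77 + 180.425 + 177.31 + 184.156 + 177.665 + 178.919 + 179.854 + 178.928 + 181.042 + 175.682) / 10 = 179.3751
s = sqrt(sum((x - mean)^2)/(n-1)) = 2.3180244
u_A = s / sqrt(n) = 2.3180244 / sqrt(10) = 0.73302368
u_B1 = 0.972 / sqrt(2) = 0.68730779
u_B2 = 0.27 / sqrt(3) = 0.15588457
u_B3 = 0.853 / sqrt(3) = 0.49247978
u_B4 = 0.288 / sqrt(2) = 0.20364675
uc = sqrt(0.73302368^2 + 0.68730779^2 + 0.15588457^2 + 0.49247978^2 + 0.20364675^2) = 1.1480523
U = k * uc = 2 * 1.1480523
U = 2.2961

2.2961


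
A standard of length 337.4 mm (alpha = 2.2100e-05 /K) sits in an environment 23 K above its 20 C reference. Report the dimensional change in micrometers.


dL = L * alpha * dT
= 337.4 * 2.2100e-05 * 23
= 0.1715004 mm
dL_um = 0.1715004 * 1000 = 171.5004 um

171.5004


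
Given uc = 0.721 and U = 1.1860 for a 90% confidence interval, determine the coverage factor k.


k = U / uc
k = 1.1860 / 0.721
k = 1.645

1.645


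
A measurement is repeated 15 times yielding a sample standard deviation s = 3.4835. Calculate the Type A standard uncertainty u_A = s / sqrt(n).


u_A = s / sqrt(n)
u_A = 3.4835 / sqrt(15)
u_A = 3.4835 / 3.8729833
u_A = 0.8994

0.8994


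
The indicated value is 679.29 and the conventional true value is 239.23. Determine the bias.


Systematic error = measured - true
= 679.29 - 239.23
= 440.0600

440.0600


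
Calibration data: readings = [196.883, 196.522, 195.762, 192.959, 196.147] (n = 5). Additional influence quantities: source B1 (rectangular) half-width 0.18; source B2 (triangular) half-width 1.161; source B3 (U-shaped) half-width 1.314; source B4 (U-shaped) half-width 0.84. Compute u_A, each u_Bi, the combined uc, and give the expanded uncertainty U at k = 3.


mean = (196.883 + 196.522 + 195.762 + 192.959 + 196.147) / 5 = 195.6546
s = sqrt(sum((x - mean)^2)/(n-1)) = 1.5637776
u_A = s / sqrt(n) = 1.5637776 / sqrt(5) = 0.6993426
u_B1 = 0.18 / sqrt(3) = 0.10392305
u_B2 = 1.161 / sqrt(6) = 0.47397627
u_B3 = 1.314 / sqrt(2) = 0.92913831
u_B4 = 0.84 / sqrt(2) = 0.5939697
uc = sqrt(0.6993426^2 + 0.10392305^2 + 0.47397627^2 + 0.92913831^2 + 0.5939697^2) = 1.3930655
U = k * uc = 3 * 1.3930655
U = 4.1792

4.1792


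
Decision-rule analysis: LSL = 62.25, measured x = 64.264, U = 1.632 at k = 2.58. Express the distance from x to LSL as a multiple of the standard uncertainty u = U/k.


u = U / k = 1.632 / 2.58 = 0.63255814
margin = |LSL - x| = |62.25 - 64.264| = 2.014
z = margin / u = 2.014 / 0.63255814
z = 3.1839

3.1839


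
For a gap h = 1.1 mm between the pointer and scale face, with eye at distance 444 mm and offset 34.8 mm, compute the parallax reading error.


error = h * offset / d
= 1.1 * 34.8 / 444
= 0.0862

0.0862


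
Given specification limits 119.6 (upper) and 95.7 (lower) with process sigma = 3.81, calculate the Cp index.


Cp = (USL - LSL) / (6 * sigma)
= (119.6 - 95.7) / (6 * 3.81)
= 23.9000 / 22.8600
= 1.0455

1.0455


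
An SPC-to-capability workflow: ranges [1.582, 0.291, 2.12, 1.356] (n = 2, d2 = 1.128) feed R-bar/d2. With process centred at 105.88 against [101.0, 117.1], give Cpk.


R_bar = (1.582 + 0.291 + 2.12 + 1.356) / 4 = 1.33725
sigma = R_bar / d2 = 1.33725 / 1.128 = 1.1855053
Cp = (USL - LSL)/(6*sigma) = (117.1 - 101.0)/(6*1.1855053) = 2.2635
Cpu = (117.1 - 105.88)/(3*1.1855053) = 3.1548
Cpl = (105.88 - 101.0)/(3*1.1855053) = 1.3721
Cpk = min(Cpu, Cpl) = 1.3721

1.3721


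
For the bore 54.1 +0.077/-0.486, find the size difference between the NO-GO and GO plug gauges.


GO = nominal - lower_tol (smallest hole = maximum material condition)
GO = 54.1 - 0.486 = 53.614
NO-GO = nominal + upper_tol (largest hole = least material condition)
NO-GO = 54.1 + 0.077 = 54.177
spread = NO-GO - GO = 54.177 - 53.614 = 0.5630

0.5630


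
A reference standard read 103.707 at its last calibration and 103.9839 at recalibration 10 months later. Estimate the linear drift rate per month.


rate = (v2 - v1) / months
= (103.9839 - 103.707) / 10
= 0.2769 / 10
= 0.0277

0.0277


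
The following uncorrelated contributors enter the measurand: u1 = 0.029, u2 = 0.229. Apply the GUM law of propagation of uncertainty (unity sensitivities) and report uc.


uc = sqrt(0.029^2 + 0.229^2)
uc = sqrt(0.053282)
uc = 0.2308

0.2308


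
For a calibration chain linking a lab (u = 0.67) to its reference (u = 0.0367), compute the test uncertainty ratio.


TUR = u_lab / u_ref
= 0.67 / 0.0367
= 18.2561

18.2561


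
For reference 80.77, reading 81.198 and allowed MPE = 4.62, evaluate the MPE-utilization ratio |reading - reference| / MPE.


e = indication - reference = 81.198 - 80.77 = 0.4280
|e| = 0.4280
ratio = |e| / MPE = 0.4280 / 4.62
ratio = 0.0926

0.0926


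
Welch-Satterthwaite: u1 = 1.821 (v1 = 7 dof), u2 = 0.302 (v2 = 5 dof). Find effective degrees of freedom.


uc = sqrt(u1^2 + u2^2) = sqrt(1.821^2 + 0.302^2) = 1.8458724
v_eff = uc^4 / (u1^4/v1 + u2^4/v2)
= 1.8458724^4 / (1.821^4/7 + 0.302^4/5)
= 11.609318 / 1.5725391
v_eff = 7.3825

7.3825


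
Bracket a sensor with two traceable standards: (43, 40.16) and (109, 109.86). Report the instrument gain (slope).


slope = (y2 - y1) / (x2 - x1)
= (109.86 - 40.16) / (109 - 43)
= 69.7000 / 66
= 1.0561

1.0561


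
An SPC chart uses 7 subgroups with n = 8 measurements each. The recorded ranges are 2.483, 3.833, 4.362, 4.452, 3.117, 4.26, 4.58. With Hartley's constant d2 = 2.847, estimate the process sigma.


R_bar = (2.483 + 3.833 + 4.362 + 4.452 + 3.117 + 4.26 + 4.58) / 7
R_bar = 27.087 / 7 = 3.8695714
sigma_hat = R_bar / d2 = 3.8695714 / 2.847 = 1.3592

1.3592


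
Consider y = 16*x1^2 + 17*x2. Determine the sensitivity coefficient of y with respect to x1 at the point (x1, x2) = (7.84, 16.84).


y = 16*x1^2 + 17*x2
dy/dx1 = 2*16*x1
Evaluate at x1 = 7.84: c1 = 32 * 7.84
c1 = 250.8800

250.8800


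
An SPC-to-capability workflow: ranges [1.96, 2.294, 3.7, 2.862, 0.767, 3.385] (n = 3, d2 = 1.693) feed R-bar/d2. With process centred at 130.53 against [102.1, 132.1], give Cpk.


R_bar = (1.96 + 2.294 + 3.7 + 2.862 + 0.767 + 3.385) / 6 = 2.4946667
sigma = R_bar / d2 = 2.4946667 / 1.693 = 1.4735184
Cp = (USL - LSL)/(6*sigma) = (132.1 - 102.1)/(6*1.4735184) = 3.3932
Cpu = (132.1 - 130.53)/(3*1.4735184) = 0.3552
Cpl = (130.53 - 102.1)/(3*1.4735184) = 6.4313
Cpk = min(Cpu, Cpl) = 0.3552

0.3552


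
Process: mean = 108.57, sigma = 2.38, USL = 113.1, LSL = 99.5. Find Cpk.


Cpu = (USL - mean) / (3*sigma) = (113.1 - 108.57) / (3*2.38) = 0.6345
Cpl = (mean - LSL) / (3*sigma) = (108.57 - 99.5) / (3*2.38) = 1.2703
Cpk = min(Cpu, Cpl) = 0.6345

0.6345


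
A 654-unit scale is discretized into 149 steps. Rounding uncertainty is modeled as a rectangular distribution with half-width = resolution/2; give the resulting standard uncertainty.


resolution = range / divisions
resolution = 654 / 149 = 4.3892617
u_res = resolution / (2*sqrt(3))
u_res = 4.3892617 / 3.4641016
u_res = 1.2671

1.2671


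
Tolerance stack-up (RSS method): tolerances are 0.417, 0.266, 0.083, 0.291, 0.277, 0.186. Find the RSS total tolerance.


RSS = sqrt(0.417^2 + 0.266^2 + 0.083^2 + 0.291^2 + 0.277^2 + 0.186^2)
= sqrt(0.44754)
= 0.6690

0.6690


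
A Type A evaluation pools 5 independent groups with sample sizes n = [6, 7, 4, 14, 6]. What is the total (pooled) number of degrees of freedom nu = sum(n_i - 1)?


nu = sum_i (n_i - 1)
nu = ((6 - 1) + (7 - 1) + (4 - 1) + (14 - 1) + (6 - 1))
nu = 5 + 6 + 3 + 13 + 5
nu = 32

32


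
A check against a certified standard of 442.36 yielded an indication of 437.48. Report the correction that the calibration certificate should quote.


Correction = standard - reading
= 442.36 - 437.48
= 4.8800

4.8800


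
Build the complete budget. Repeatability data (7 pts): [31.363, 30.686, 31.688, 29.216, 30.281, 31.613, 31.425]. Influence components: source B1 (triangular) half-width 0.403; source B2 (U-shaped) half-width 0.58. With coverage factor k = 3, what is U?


mean = (31.363 + 30.686 + 31.688 + 29.216 + 30.281 + 31.613 + 31.425) / 7 = 30.896
s = sqrt(sum((x - mean)^2)/(n-1)) = 0.90222022
u_A = s / sqrt(n) = 0.90222022 / sqrt(7) = 0.34100719
u_B1 = 0.403 / sqrt(6) = 0.16452406
u_B2 = 0.58 / sqrt(2) = 0.41012193
uc = sqrt(0.34100719^2 + 0.16452406^2 + 0.41012193^2) = 0.55817029
U = k * uc = 3 * 0.55817029
U = 1.6745

1.6745


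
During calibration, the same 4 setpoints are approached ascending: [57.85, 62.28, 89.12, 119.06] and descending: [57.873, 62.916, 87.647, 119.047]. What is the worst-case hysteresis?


|57.85 - 57.873| = 0.0230
|62.28 - 62.916| = 0.6360
|89.12 - 87.647| = 1.4730
|119.06 - 119.047| = 0.0130
hysteresis = max(diffs) = 1.4730

1.4730


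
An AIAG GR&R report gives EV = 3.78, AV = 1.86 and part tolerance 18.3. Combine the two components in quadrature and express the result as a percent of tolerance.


GRR = sqrt(EV^2 + AV^2) = sqrt(3.78^2 + 1.86^2) = 4.2128375
%GRR = GRR / tol * 100 = 4.2128375 / 18.3 * 100
%GRR = 23.0210

23.0210


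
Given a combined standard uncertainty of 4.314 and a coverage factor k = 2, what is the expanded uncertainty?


U = k * uc
U = 2 * 4.314
U = 8.6280

8.6280


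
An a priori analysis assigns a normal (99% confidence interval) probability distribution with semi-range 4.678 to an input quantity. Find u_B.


u_B = half_width / 2.576
u_B = 4.678 / 2.576
u_B = 1.8160

1.8160


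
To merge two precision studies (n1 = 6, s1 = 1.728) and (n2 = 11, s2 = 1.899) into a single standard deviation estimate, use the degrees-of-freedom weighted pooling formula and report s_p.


s_p = sqrt(((n1-1)*s1^2 + (n2-1)*s2^2) / (n1+n2-2))
numerator = (6-1)*1.728^2 + (11-1)*1.899^2 = 14.92992 + 36.06201 = 50.99193
denominator = 6 + 11 - 2 = 15
s_p^2 = 50.99193 / 15 = 3.399462
s_p = sqrt(3.399462) = 1.8438

1.8438


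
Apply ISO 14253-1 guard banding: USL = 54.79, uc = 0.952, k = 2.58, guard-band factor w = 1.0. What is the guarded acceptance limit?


U = k * uc = 2.58 * 0.952 = 2.45616
guard band g = w * U = 1.0 * 2.45616 = 2.45616
AL = USL - g = 54.79 - 2.45616
AL = 52.3338

52.3338


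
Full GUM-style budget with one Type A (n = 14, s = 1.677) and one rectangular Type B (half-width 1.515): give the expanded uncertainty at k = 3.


u_A = s / sqrt(n) = 1.677 / sqrt(14) = 0.4481971
u_B = half_width / sqrt(3) = 1.515 / sqrt(3) = 0.87468566
uc = sqrt(u_A^2 + u_B^2) = sqrt(0.4481971^2 + 0.87468566^2) = 0.98283042
U = k * uc = 3 * 0.98283042
U = 2.9485

2.9485


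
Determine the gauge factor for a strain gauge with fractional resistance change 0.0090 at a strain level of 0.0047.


GF = (dR/R) / epsilon
= 0.0090 / 0.0047
= 1.9149

1.9149


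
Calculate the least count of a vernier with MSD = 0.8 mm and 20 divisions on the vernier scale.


LC = MSD / n_div
= 0.8 / 20
= 0.0400

0.0400


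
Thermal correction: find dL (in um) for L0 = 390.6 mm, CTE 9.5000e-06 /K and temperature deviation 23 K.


dL = L * alpha * dT
= 390.6 * 9.5000e-06 * 23
= 0.0853461 mm
dL_um = 0.0853461 * 1000 = 85.3461 um

85.3461


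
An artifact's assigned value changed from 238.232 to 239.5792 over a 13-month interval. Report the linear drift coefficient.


rate = (v2 - v1) / months
= (239.5792 - 238.232) / 13
= 1.3472 / 13
= 0.1036

0.1036


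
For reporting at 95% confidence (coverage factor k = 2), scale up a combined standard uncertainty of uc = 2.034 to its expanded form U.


U = k * uc
U = 2 * 2.034
U = 4.0680

4.0680


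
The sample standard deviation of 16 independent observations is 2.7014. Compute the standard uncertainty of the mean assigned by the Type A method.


u_A = s / sqrt(n)
u_A = 2.7014 / sqrt(16)
u_A = 2.7014 / 4
u_A = 0.6754

0.6754


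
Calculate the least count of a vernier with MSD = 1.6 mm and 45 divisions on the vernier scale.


LC = MSD / n_div
= 1.6 / 45
= 0.0356

0.0356


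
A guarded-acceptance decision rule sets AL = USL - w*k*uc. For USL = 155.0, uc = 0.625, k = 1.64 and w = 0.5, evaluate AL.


U = k * uc = 1.64 * 0.625 = 1.025
guard band g = w * U = 0.5 * 1.025 = 0.5125
AL = USL - g = 155.0 - 0.5125
AL = 154.4875

154.4875


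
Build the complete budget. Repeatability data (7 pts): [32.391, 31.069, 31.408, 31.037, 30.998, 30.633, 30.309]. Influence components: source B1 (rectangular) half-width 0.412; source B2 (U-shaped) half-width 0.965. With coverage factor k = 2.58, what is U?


mean = (32.391 + 31.069 + 31.408 + 31.037 + 30.998 + 30.633 + 30.309) / 7 = 31.12071429
s = sqrt(sum((x - mean)^2)/(n-1)) = 0.66051059
u_A = s / sqrt(n) = 0.66051059 / sqrt(7) = 0.24964954
u_B1 = 0.412 / sqrt(3) = 0.23786831
u_B2 = 0.965 / sqrt(2) = 0.68235804
uc = sqrt(0.24964954^2 + 0.23786831^2 + 0.68235804^2) = 0.76453824
U = k * uc = 2.58 * 0.76453824
U = 1.9725

1.9725


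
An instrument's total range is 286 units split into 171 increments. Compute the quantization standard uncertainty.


resolution = range / divisions
resolution = 286 / 171 = 1.6725146
u_res = resolution / (2*sqrt(3))
u_res = 1.6725146 / 3.4641016
u_res = 0.4828

0.4828


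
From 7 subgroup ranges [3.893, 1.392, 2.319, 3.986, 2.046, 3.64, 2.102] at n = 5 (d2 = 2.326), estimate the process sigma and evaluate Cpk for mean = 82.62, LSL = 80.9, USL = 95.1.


R_bar = (3.893 + 1.392 + 2.319 + 3.986 + 2.046 + 3.64 + 2.102) / 7 = 2.7682857
sigma = R_bar / d2 = 2.7682857 / 2.326 = 1.1901486
Cp = (USL - LSL)/(6*sigma) = (95.1 - 80.9)/(6*1.1901486) = 1.9885
Cpu = (95.1 - 82.62)/(3*1.1901486) = 3.4954
Cpl = (82.62 - 80.9)/(3*1.1901486) = 0.4817
Cpk = min(Cpu, Cpl) = 0.4817

0.4817


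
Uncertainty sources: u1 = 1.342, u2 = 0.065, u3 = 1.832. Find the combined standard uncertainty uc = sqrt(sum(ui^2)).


uc = sqrt(1.342^2 + 0.065^2 + 1.832^2)
uc = sqrt(5.161413)
uc = 2.2719

2.2719


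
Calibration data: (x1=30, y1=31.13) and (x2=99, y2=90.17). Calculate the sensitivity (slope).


slope = (y2 - y1) / (x2 - x1)
= (90.17 - 31.13) / (99 - 30)
= 59.0400 / 69
= 0.8557

0.8557


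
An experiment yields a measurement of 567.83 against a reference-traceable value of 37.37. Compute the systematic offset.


Systematic error = measured - true
= 567.83 - 37.37
= 530.4600

530.4600


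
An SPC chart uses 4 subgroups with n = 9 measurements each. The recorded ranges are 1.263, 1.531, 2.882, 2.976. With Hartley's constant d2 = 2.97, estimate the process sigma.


R_bar = (1.263 + 1.531 + 2.882 + 2.976) / 4
R_bar = 8.652 / 4 = 2.163
sigma_hat = R_bar / d2 = 2.163 / 2.97 = 0.7283

0.7283


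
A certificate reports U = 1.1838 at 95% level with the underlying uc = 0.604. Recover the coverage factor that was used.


k = U / uc
k = 1.1838 / 0.604
k = 1.96

1.96


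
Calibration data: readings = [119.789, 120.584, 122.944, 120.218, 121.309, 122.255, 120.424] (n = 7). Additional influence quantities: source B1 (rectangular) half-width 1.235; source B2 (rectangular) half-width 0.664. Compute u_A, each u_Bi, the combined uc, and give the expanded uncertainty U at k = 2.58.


mean = (119.789 + 120.584 + 122.944 + 120.218 + 121.309 + 122.255 + 120.424) / 7 = 121.0747143
s = sqrt(sum((x - mean)^2)/(n-1)) = 1.1542273
u_A = s / sqrt(n) = 1.1542273 / sqrt(7) = 0.43625691
u_B1 = 1.235 / sqrt(3) = 0.71302758
u_B2 = 0.664 / sqrt(3) = 0.38336058
uc = sqrt(0.43625691^2 + 0.71302758^2 + 0.38336058^2) = 0.91961609
U = k * uc = 2.58 * 0.91961609
U = 2.3726

2.3726


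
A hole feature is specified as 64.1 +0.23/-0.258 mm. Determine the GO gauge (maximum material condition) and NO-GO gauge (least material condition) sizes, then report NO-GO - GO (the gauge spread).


GO = nominal - lower_tol (smallest hole = maximum material condition)
GO = 64.1 - 0.258 = 63.842
NO-GO = nominal + upper_tol (largest hole = least material condition)
NO-GO = 64.1 + 0.23 = 64.33
spread = NO-GO - GO = 64.33 - 63.842 = 0.4880

0.4880


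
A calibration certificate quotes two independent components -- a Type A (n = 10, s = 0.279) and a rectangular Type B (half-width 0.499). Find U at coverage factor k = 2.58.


u_A = s / sqrt(n) = 0.279 / sqrt(10) = 0.088227547
u_B = half_width / sqrt(3) = 0.499 / sqrt(3) = 0.28809778
uc = sqrt(u_A^2 + u_B^2) = sqrt(0.088227547^2 + 0.28809778^2) = 0.30130455
U = k * uc = 2.58 * 0.30130455
U = 0.7774

0.7774


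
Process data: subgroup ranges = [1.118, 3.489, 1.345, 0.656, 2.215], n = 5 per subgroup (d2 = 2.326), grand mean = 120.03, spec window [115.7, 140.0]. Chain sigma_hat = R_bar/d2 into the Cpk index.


R_bar = (1.118 + 3.489 + 1.345 + 0.656 + 2.215) / 5 = 1.7646
sigma = R_bar / d2 = 1.7646 / 2.326 = 0.75864144
Cp = (USL - LSL)/(6*sigma) = (140.0 - 115.7)/(6*0.75864144) = 5.3385
Cpu = (140.0 - 120.03)/(3*0.75864144) = 8.7745
Cpl = (120.03 - 115.7)/(3*0.75864144) = 1.9025
Cpk = min(Cpu, Cpl) = 1.9025

1.9025
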